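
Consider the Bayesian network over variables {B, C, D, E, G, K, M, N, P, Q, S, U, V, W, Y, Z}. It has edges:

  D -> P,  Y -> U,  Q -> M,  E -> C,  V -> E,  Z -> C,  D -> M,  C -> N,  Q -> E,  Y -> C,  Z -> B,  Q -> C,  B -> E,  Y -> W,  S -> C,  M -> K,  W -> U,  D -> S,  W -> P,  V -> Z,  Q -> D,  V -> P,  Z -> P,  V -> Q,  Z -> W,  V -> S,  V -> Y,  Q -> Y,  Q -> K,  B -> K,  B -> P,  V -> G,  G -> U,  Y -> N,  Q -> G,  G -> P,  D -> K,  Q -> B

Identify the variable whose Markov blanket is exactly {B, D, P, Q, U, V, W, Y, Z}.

G

The target node must have every member of {B, D, P, Q, U, V, W, Y, Z} as a parent, child, or co-parent, and no others.
Parents of G: Q, V; children: P, U; co-parents: B, D, V, W, Y, Z.
These exactly cover the given set, so the node is G.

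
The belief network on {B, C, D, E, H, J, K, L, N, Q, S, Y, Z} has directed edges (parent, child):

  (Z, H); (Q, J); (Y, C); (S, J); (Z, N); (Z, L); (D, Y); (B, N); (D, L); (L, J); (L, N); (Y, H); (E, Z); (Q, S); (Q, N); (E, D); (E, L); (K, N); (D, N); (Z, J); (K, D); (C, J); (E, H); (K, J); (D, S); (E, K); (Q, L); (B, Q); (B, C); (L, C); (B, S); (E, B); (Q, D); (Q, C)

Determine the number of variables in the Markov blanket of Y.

8

Recall MB(v) = parents ∪ children ∪ spouses, where spouses are the other parents of v's children.
Children of Y: C, H.
Pa(Y) = {D}.
For each child, the remaining parents (spouses of Y):
  C also has parents B, L, Q.
  H also has parents E, Z.
MB(Y) = {B, C, D, E, H, L, Q, Z}, which has 8 nodes.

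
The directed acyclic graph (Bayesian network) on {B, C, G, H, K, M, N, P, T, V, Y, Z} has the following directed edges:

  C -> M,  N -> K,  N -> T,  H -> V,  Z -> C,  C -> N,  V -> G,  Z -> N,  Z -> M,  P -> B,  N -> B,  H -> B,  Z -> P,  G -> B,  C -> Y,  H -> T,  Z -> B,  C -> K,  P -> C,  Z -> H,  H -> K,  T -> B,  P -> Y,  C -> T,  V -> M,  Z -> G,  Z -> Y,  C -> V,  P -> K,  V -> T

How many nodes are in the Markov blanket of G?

7

A node's Markov blanket = Pa ∪ Ch ∪ (parents of Ch other than the node itself).
G's children: B.
G's parents: V, Z.
For each child, the remaining parents (spouses of G):
  parents(B) \ {G} = {H, N, P, T, Z}.
MB(G) = {B, H, N, P, T, V, Z}, which has 7 nodes.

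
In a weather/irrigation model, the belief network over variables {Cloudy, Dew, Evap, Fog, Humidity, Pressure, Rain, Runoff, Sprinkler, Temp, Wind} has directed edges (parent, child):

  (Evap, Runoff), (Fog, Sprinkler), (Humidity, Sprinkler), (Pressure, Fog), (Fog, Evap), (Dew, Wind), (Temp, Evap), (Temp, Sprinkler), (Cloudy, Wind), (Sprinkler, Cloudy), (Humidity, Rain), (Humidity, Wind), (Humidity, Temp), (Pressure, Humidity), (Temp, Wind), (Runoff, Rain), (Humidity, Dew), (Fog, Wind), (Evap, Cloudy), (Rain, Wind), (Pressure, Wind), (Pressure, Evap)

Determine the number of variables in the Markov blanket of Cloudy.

9

Recall MB(v) = parents ∪ children ∪ spouses, where spouses are the other parents of v's children.
Pa(Cloudy) = {Evap, Sprinkler}.
Cloudy's children: Wind.
Co-parents of Cloudy (other parents of its children):
  Wind's other parents are Dew, Fog, Humidity, Pressure, Rain, Temp.
MB(Cloudy) = {Dew, Evap, Fog, Humidity, Pressure, Rain, Sprinkler, Temp, Wind}, which has 9 nodes.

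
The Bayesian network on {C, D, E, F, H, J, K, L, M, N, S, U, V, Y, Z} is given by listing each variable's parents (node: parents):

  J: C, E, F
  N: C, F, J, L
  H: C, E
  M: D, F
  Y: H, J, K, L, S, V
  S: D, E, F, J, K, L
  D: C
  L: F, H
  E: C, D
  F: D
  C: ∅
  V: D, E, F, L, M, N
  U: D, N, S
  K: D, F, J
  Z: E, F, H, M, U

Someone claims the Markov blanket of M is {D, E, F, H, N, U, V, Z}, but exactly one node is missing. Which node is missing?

A node's Markov blanket = Pa ∪ Ch ∪ (parents of Ch other than the node itself).
M has parents D, F.
Ch(M) = {V, Z}.
Co-parents of M (other parents of its children):
  V also has parents D, E, F, L, N.
  parents(Z) \ {M} = {E, F, H, U}.
MB(M) = {D, E, F, H, L, N, U, V, Z}.
Comparing with the claimed set, L is missing.

L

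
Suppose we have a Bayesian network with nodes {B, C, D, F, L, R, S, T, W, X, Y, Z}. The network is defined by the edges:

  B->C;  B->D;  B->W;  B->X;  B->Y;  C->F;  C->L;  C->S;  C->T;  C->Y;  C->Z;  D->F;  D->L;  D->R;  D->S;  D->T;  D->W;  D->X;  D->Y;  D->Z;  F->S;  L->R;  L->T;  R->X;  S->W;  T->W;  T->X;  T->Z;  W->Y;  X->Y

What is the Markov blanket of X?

{B, C, D, R, T, W, Y}

X's children: Y.
X has parents B, D, R, T.
Co-parents of X (other parents of its children):
  parents(Y) \ {X} = {B, C, D, W}.
Union: {B, D, R, T} ∪ {Y} ∪ {B, C, D, W} = {B, C, D, R, T, W, Y}.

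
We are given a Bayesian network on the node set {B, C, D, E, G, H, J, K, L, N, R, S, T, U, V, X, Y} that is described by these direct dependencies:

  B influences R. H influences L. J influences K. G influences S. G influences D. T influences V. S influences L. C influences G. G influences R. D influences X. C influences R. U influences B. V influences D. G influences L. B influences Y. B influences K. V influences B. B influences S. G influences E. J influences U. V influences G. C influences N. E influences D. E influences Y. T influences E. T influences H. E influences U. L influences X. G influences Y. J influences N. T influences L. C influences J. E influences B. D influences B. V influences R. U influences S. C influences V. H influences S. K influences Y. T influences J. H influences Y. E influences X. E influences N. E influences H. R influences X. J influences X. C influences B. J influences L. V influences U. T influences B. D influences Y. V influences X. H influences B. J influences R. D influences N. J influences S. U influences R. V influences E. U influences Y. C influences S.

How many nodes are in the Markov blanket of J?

J's parents: C, T.
J has children K, L, N, R, S, U, X.
Co-parents of J (other parents of its children):
  U also has parents E, V.
  N's other parents are C, D, E.
  S also has parents B, C, G, H, U.
  parents(L) \ {J} = {G, H, S, T}.
  K also has parent B.
  parents(R) \ {J} = {B, C, G, U, V}.
  parents(X) \ {J} = {D, E, L, R, V}.
MB(J) = {B, C, D, E, G, H, K, L, N, R, S, T, U, V, X}, which has 15 nodes.

15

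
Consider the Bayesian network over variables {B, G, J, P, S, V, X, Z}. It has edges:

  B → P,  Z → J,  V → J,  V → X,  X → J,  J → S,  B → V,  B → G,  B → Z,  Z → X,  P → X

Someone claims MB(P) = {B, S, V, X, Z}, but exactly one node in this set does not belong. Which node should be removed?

The Markov blanket of a node is its parents, its children, and the other parents of its children.
Pa(P) = {B}.
P has child X.
Co-parents of P (other parents of its children):
  X: V, Z
MB(P) = {B, V, X, Z}.
S is neither a parent, child, nor co-parent of P, so it does not belong.

S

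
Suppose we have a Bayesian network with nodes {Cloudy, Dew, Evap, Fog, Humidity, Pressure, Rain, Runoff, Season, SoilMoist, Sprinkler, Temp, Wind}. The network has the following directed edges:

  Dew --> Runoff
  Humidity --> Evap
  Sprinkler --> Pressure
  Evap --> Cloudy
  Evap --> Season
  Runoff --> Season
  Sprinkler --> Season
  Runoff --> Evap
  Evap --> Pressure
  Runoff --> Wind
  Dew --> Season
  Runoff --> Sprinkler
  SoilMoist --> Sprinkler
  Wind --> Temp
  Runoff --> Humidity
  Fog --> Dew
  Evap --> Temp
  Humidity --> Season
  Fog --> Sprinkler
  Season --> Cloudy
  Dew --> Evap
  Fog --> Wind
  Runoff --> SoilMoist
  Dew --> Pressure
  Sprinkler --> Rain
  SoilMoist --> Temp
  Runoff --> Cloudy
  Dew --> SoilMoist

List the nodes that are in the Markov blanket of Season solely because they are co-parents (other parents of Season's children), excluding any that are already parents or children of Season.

{}

Children of Season: Cloudy.
  Cloudy: Evap, Runoff
Excluding nodes already adjacent to Season (Cloudy, Dew, Evap, Humidity, Runoff, Sprinkler), the co-parent-only contribution is {}.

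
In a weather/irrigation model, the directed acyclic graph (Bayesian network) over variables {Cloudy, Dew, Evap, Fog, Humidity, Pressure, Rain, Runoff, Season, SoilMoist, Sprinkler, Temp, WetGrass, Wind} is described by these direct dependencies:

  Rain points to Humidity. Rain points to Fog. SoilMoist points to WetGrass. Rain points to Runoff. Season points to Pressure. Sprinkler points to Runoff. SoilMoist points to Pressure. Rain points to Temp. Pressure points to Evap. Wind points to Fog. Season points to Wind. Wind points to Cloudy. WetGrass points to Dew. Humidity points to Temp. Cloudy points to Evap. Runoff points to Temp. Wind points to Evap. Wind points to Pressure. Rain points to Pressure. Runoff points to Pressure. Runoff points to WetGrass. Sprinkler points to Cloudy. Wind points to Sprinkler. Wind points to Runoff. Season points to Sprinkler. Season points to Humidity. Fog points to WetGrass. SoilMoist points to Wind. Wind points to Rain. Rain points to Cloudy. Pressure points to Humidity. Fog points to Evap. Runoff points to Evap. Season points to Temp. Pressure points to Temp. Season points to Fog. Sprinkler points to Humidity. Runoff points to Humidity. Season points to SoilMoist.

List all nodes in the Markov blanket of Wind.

Recall MB(v) = parents ∪ children ∪ spouses, where spouses are the other parents of v's children.
Wind's parents: Season, SoilMoist.
Wind's children: Cloudy, Evap, Fog, Pressure, Rain, Runoff, Sprinkler.
Co-parents of Wind (other parents of its children):
  Sprinkler: Season
  Rain: —
  Runoff: Rain, Sprinkler
  Fog: Rain, Season
  Pressure: Rain, Runoff, Season, SoilMoist
  Cloudy: Rain, Sprinkler
  Evap: Cloudy, Fog, Pressure, Runoff
Union: {Season, SoilMoist} ∪ {Cloudy, Evap, Fog, Pressure, Rain, Runoff, Sprinkler} ∪ {Cloudy, Fog, Pressure, Rain, Runoff, Season, SoilMoist, Sprinkler} = {Cloudy, Evap, Fog, Pressure, Rain, Runoff, Season, SoilMoist, Sprinkler}.

{Cloudy, Evap, Fog, Pressure, Rain, Runoff, Season, SoilMoist, Sprinkler}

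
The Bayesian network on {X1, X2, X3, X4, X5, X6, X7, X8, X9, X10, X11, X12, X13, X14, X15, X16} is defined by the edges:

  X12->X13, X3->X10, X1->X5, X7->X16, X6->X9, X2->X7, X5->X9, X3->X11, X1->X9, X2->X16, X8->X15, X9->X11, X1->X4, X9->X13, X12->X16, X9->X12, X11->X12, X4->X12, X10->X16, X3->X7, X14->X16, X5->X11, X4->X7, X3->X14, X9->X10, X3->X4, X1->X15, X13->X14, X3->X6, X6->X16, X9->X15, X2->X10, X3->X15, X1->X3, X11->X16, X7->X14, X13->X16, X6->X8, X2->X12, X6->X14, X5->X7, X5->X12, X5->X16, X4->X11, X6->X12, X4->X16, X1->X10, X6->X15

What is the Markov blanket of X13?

X13's parents: X9, X12.
X13 has children X14, X16.
Co-parents of X13 (other parents of its children):
  X14: X3, X6, X7
  X16: X2, X4, X5, X6, X7, X10, X11, X12, X14
Union: {X9, X12} ∪ {X14, X16} ∪ {X2, X3, X4, X5, X6, X7, X10, X11, X12, X14} = {X2, X3, X4, X5, X6, X7, X9, X10, X11, X12, X14, X16}.

{X2, X3, X4, X5, X6, X7, X9, X10, X11, X12, X14, X16}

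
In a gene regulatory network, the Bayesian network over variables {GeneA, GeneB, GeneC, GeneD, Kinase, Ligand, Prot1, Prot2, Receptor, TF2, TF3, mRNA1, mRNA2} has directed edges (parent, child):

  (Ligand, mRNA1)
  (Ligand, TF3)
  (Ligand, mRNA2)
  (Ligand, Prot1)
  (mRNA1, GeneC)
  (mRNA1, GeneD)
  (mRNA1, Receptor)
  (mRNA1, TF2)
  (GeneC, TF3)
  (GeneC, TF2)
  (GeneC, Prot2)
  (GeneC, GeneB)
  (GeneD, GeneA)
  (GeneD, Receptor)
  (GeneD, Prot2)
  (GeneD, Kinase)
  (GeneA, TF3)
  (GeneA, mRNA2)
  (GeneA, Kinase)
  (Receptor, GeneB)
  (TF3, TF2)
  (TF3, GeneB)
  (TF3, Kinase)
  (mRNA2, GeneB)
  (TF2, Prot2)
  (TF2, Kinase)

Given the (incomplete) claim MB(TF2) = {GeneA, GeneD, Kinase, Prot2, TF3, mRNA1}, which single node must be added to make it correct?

GeneC

A node's Markov blanket = Pa ∪ Ch ∪ (parents of Ch other than the node itself).
TF2's parents: GeneC, TF3, mRNA1.
Children of TF2: Kinase, Prot2.
Co-parents of TF2 (other parents of its children):
  Prot2 also has parents GeneC, GeneD.
  parents(Kinase) \ {TF2} = {GeneA, GeneD, TF3}.
MB(TF2) = {GeneA, GeneC, GeneD, Kinase, Prot2, TF3, mRNA1}.
Comparing with the claimed set, GeneC is missing.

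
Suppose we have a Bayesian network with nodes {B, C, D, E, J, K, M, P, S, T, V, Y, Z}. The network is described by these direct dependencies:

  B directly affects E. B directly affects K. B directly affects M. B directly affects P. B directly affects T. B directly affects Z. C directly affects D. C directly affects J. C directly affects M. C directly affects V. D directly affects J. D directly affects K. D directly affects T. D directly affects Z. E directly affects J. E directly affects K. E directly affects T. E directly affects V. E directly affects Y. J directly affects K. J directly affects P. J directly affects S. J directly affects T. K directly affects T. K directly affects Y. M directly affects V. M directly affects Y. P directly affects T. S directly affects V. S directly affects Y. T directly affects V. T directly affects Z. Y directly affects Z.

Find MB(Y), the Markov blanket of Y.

{B, D, E, K, M, S, T, Z}

By definition, MB(Y) is built from Y's parents, Y's children, and the co-parents of Y.
Parents of Y: E, K, M, S.
Children of Y: Z.
Co-parents of Y (other parents of its children):
  Z's other parents are B, D, T.
Union: {E, K, M, S} ∪ {Z} ∪ {B, D, T} = {B, D, E, K, M, S, T, Z}.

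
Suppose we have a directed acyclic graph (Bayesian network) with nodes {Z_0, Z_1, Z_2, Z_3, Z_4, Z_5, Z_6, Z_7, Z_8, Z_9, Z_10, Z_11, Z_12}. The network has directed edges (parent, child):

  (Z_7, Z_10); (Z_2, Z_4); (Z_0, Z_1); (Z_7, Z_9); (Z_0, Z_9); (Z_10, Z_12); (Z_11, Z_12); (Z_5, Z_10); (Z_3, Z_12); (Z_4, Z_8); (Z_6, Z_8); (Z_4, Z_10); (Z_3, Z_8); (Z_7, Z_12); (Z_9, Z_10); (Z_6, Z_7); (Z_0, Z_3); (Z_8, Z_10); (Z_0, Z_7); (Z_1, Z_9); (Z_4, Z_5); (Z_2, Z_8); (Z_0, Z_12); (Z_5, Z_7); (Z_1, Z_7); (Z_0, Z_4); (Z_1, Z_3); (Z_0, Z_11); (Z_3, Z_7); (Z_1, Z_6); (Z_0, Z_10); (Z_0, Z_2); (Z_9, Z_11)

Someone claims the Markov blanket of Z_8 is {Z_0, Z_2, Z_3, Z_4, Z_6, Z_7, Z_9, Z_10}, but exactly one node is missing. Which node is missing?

Parents of Z_8: Z_2, Z_3, Z_4, Z_6.
Z_8 has child Z_10.
Co-parents of Z_8 (other parents of its children):
  Z_10: Z_0, Z_4, Z_5, Z_7, Z_9
MB(Z_8) = {Z_0, Z_2, Z_3, Z_4, Z_5, Z_6, Z_7, Z_9, Z_10}.
Comparing with the claimed set, Z_5 is missing.

Z_5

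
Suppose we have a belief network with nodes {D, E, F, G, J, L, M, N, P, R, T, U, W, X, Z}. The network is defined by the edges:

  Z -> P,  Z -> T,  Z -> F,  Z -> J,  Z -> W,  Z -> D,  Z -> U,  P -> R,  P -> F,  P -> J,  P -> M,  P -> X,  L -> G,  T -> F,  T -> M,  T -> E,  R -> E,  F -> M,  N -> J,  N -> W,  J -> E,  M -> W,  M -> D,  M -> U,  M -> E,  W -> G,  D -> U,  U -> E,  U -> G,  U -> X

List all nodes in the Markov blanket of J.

{E, M, N, P, R, T, U, Z}

J's parents: N, P, Z.
Children of J: E.
Co-parents of J (other parents of its children):
  E: M, R, T, U
Union: {N, P, Z} ∪ {E} ∪ {M, R, T, U} = {E, M, N, P, R, T, U, Z}.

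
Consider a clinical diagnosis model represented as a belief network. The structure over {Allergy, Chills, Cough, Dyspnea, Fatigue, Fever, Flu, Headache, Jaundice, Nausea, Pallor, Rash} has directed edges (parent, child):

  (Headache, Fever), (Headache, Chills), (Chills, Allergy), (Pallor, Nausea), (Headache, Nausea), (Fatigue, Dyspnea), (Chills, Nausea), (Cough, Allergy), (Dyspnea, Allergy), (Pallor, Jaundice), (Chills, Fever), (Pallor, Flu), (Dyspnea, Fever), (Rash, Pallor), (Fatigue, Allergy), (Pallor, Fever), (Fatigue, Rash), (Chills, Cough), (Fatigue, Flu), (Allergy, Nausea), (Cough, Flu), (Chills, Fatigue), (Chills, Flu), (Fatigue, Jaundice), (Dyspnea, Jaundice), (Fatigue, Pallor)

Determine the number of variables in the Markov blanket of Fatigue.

8

Fatigue has parent Chills.
Children of Fatigue: Allergy, Dyspnea, Flu, Jaundice, Pallor, Rash.
Co-parents of Fatigue (other parents of its children):
  Dyspnea has no other parent.
  Rash has no other parent.
  parents(Allergy) \ {Fatigue} = {Chills, Cough, Dyspnea}.
  Pallor also has parent Rash.
  Jaundice's other parents are Dyspnea, Pallor.
  Flu's other parents are Chills, Cough, Pallor.
MB(Fatigue) = {Allergy, Chills, Cough, Dyspnea, Flu, Jaundice, Pallor, Rash}, which has 8 nodes.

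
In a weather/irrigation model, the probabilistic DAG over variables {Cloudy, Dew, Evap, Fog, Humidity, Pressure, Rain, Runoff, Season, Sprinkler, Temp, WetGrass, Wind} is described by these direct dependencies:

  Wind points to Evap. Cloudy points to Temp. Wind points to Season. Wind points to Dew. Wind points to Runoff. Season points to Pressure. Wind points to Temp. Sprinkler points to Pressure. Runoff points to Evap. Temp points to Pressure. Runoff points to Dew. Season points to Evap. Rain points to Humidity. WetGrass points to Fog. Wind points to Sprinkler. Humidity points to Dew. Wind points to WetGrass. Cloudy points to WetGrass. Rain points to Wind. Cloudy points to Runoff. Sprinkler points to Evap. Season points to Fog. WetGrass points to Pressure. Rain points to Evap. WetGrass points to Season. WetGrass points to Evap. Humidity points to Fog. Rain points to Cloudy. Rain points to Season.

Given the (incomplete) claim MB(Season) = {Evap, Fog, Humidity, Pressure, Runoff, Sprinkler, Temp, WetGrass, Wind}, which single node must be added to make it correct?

Rain

Pa(Season) = {Rain, WetGrass, Wind}.
Season's children: Evap, Fog, Pressure.
For each child, the remaining parents (spouses of Season):
  Fog: Humidity, WetGrass
  Pressure: Sprinkler, Temp, WetGrass
  Evap: Rain, Runoff, Sprinkler, WetGrass, Wind
MB(Season) = {Evap, Fog, Humidity, Pressure, Rain, Runoff, Sprinkler, Temp, WetGrass, Wind}.
Comparing with the claimed set, Rain is missing.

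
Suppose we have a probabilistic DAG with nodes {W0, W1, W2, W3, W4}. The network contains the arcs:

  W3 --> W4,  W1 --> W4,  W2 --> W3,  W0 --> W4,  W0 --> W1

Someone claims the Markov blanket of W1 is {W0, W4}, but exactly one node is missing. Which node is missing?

W3

Pa(W1) = {W0}.
W1's children: W4.
For each child, the remaining parents (spouses of W1):
  parents(W4) \ {W1} = {W0, W3}.
MB(W1) = {W0, W3, W4}.
Comparing with the claimed set, W3 is missing.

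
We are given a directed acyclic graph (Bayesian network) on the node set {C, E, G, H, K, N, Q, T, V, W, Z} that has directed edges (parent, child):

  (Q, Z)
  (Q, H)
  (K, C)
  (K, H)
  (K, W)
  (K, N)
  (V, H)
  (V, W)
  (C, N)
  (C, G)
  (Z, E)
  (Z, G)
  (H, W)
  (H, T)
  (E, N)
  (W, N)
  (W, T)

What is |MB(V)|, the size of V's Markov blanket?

4

The Markov blanket of a node is its parents, its children, and the other parents of its children.
V's parents: none.
Ch(V) = {H, W}.
Parents of each child, excluding V:
  H also has parents K, Q.
  W's other parents are H, K.
MB(V) = {H, K, Q, W}, which has 4 nodes.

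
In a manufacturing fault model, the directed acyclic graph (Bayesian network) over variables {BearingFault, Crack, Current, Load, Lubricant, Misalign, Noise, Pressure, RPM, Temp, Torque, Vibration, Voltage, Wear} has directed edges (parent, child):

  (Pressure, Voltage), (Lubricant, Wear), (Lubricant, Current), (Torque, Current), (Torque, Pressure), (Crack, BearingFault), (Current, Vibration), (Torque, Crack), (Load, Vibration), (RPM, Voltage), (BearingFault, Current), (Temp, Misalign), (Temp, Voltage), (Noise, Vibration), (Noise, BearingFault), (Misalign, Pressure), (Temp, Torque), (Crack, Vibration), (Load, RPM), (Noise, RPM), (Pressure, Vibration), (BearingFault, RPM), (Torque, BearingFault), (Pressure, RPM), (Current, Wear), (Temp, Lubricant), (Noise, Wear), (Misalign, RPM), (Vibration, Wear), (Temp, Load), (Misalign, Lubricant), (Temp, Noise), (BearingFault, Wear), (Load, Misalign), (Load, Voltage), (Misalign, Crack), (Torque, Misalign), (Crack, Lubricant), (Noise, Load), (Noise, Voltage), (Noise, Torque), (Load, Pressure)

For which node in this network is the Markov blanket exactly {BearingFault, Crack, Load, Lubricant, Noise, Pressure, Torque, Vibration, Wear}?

Current

The target node must have every member of {BearingFault, Crack, Load, Lubricant, Noise, Pressure, Torque, Vibration, Wear} as a parent, child, or co-parent, and no others.
Parents of Current: BearingFault, Lubricant, Torque; children: Vibration, Wear; co-parents: BearingFault, Crack, Load, Lubricant, Noise, Pressure, Vibration.
These exactly cover the given set, so the node is Current.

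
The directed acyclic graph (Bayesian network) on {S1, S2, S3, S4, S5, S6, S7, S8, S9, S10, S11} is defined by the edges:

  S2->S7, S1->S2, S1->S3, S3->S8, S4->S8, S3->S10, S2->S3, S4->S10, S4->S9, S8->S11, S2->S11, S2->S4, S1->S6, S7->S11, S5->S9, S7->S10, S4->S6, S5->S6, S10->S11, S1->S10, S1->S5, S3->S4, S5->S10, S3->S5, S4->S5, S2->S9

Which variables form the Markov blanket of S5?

{S1, S2, S3, S4, S6, S7, S9, S10}

Recall MB(v) = parents ∪ children ∪ spouses, where spouses are the other parents of v's children.
S5 has children S6, S9, S10.
Pa(S5) = {S1, S3, S4}.
Co-parents of S5 (other parents of its children):
  S6 also has parents S1, S4.
  S9's other parents are S2, S4.
  parents(S10) \ {S5} = {S1, S3, S4, S7}.
MB(S5) = {S1, S2, S3, S4, S6, S7, S9, S10}.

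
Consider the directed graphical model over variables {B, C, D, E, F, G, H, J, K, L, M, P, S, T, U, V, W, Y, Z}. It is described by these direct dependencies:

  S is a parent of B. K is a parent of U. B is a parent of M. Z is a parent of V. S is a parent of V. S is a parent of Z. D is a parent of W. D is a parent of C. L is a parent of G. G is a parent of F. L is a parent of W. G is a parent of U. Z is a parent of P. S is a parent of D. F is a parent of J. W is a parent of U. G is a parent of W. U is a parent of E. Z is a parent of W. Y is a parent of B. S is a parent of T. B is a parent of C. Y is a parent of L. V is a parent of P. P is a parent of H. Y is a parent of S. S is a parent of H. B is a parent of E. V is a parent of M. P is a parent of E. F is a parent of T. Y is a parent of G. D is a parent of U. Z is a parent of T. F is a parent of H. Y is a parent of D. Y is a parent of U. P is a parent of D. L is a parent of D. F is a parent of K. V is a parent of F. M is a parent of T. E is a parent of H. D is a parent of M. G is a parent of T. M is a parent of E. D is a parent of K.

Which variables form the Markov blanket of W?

Parents of W: D, G, L, Z.
Ch(W) = {U}.
For each child, the remaining parents (spouses of W):
  parents(U) \ {W} = {D, G, K, Y}.
MB(W) = {D, G, K, L, U, Y, Z}.

{D, G, K, L, U, Y, Z}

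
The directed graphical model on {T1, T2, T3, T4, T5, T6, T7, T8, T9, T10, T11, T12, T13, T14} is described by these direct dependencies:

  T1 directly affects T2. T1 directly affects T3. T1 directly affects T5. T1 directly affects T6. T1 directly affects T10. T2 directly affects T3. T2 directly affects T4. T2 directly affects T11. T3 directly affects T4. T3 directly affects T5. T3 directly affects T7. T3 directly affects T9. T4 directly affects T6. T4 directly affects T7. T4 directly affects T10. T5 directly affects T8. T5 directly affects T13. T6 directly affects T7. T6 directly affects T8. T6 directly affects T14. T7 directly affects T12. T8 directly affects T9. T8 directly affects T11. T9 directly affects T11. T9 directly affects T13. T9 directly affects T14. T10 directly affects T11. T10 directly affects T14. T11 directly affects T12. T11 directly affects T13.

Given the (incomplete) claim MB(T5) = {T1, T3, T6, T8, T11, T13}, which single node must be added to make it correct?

A node's Markov blanket = Pa ∪ Ch ∪ (parents of Ch other than the node itself).
Pa(T5) = {T1, T3}.
T5 has children T8, T13.
Co-parents of T5 (other parents of its children):
  T8: T6
  T13: T9, T11
MB(T5) = {T1, T3, T6, T8, T9, T11, T13}.
Comparing with the claimed set, T9 is missing.

T9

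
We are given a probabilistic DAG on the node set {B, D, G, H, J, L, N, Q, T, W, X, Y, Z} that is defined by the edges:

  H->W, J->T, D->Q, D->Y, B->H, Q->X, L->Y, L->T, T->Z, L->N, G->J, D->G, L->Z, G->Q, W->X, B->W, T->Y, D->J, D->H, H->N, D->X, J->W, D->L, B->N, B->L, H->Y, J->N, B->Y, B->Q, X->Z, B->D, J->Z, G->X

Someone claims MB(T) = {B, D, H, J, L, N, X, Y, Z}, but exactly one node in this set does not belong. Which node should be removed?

The Markov blanket of a node is its parents, its children, and the other parents of its children.
Pa(T) = {J, L}.
Children of T: Y, Z.
Co-parents of T (other parents of its children):
  parents(Y) \ {T} = {B, D, H, L}.
  parents(Z) \ {T} = {J, L, X}.
MB(T) = {B, D, H, J, L, X, Y, Z}.
N is neither a parent, child, nor co-parent of T, so it does not belong.

N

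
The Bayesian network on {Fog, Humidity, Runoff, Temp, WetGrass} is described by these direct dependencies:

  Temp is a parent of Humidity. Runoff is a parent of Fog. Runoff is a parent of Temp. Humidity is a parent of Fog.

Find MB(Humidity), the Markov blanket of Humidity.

By definition, MB(Humidity) is built from Humidity's parents, Humidity's children, and the co-parents of Humidity.
Humidity's parents: Temp.
Children of Humidity: Fog.
For each child, the remaining parents (spouses of Humidity):
  Fog also has parent Runoff.
So the Markov blanket of Humidity is {Fog, Runoff, Temp}.

{Fog, Runoff, Temp}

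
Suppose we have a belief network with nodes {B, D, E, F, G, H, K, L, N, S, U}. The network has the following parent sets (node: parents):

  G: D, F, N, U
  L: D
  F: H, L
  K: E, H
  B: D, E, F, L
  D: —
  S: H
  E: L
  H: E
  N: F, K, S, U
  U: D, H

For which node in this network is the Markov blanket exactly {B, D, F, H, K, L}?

E

The target node must have every member of {B, D, F, H, K, L} as a parent, child, or co-parent, and no others.
Parents of E: L; children: B, H, K; co-parents: D, F, H, L.
These exactly cover the given set, so the node is E.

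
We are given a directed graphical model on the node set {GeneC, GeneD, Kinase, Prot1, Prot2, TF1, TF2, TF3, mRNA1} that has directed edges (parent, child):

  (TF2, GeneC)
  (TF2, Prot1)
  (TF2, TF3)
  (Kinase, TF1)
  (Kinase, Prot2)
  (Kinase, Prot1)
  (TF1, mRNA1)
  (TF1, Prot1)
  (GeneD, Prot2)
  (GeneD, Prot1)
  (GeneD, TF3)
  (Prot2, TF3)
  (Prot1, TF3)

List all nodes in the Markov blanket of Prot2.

Recall MB(v) = parents ∪ children ∪ spouses, where spouses are the other parents of v's children.
Prot2's parents: GeneD, Kinase.
Ch(Prot2) = {TF3}.
Parents of each child, excluding Prot2:
  TF3: GeneD, Prot1, TF2
MB(Prot2) = {GeneD, Kinase, Prot1, TF2, TF3}.

{GeneD, Kinase, Prot1, TF2, TF3}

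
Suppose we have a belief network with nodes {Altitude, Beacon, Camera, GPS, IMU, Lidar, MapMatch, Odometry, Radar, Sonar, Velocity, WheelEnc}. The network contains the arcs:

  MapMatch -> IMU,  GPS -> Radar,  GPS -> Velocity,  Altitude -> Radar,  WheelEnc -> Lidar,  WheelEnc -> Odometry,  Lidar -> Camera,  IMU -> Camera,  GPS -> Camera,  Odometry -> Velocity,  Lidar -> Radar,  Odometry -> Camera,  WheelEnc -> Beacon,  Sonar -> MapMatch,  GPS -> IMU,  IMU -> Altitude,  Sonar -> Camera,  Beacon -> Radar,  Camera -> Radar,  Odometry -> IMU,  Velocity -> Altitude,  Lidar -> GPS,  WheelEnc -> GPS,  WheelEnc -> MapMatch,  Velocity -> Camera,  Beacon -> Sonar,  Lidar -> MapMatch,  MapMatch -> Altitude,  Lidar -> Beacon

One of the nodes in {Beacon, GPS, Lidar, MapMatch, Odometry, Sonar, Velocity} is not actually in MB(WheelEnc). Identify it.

WheelEnc's parents: none.
Ch(WheelEnc) = {Beacon, GPS, Lidar, MapMatch, Odometry}.
Co-parents of WheelEnc (other parents of its children):
  Lidar: no additional parents.
  Beacon also has parent Lidar.
  parents(GPS) \ {WheelEnc} = {Lidar}.
  Odometry has no other parent.
  parents(MapMatch) \ {WheelEnc} = {Lidar, Sonar}.
MB(WheelEnc) = {Beacon, GPS, Lidar, MapMatch, Odometry, Sonar}.
Velocity is neither a parent, child, nor co-parent of WheelEnc, so it does not belong.

Velocity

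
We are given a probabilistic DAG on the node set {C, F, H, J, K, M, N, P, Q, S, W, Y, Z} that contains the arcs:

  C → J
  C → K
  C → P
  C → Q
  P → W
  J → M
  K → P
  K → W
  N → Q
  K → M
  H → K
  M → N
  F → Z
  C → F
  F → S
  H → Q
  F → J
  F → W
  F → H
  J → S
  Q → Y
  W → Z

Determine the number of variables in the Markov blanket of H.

5

A node's Markov blanket = Pa ∪ Ch ∪ (parents of Ch other than the node itself).
H has children K, Q.
H's parents: F.
Other parents of H's children:
  parents(K) \ {H} = {C}.
  Q also has parents C, N.
MB(H) = {C, F, K, N, Q}, which has 5 nodes.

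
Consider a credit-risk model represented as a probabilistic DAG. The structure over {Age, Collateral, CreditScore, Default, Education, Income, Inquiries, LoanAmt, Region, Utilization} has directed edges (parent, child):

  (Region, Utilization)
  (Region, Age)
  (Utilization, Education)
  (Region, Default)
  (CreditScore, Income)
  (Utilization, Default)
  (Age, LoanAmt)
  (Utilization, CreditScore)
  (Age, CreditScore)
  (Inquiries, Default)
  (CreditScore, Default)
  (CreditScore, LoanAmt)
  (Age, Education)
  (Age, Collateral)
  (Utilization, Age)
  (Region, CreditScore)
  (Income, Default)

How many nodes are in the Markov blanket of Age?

6

The Markov blanket of a node is its parents, its children, and the other parents of its children.
Parents of Age: Region, Utilization.
Age's children: Collateral, CreditScore, Education, LoanAmt.
Parents of each child, excluding Age:
  CreditScore also has parents Region, Utilization.
  Collateral: no additional parents.
  parents(Education) \ {Age} = {Utilization}.
  LoanAmt's other parent is CreditScore.
MB(Age) = {Collateral, CreditScore, Education, LoanAmt, Region, Utilization}, which has 6 nodes.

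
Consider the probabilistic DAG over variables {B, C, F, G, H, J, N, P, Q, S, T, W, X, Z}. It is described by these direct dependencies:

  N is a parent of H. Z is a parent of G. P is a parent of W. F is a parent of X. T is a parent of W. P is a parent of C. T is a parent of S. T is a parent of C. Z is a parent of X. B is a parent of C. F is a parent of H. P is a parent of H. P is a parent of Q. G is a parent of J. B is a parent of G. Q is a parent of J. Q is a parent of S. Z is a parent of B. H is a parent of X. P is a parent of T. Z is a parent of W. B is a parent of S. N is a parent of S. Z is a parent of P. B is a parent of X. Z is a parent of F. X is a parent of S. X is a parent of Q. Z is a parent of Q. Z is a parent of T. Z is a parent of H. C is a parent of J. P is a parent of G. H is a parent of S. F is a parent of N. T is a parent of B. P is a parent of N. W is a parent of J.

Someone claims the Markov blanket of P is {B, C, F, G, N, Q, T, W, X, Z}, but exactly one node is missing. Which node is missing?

H

P has children C, G, H, N, Q, T, W.
Pa(P) = {Z}.
Other parents of P's children:
  parents(T) \ {P} = {Z}.
  N also has parent F.
  W also has parents T, Z.
  H's other parents are F, N, Z.
  parents(G) \ {P} = {B, Z}.
  Q's other parents are X, Z.
  parents(C) \ {P} = {B, T}.
MB(P) = {B, C, F, G, H, N, Q, T, W, X, Z}.
Comparing with the claimed set, H is missing.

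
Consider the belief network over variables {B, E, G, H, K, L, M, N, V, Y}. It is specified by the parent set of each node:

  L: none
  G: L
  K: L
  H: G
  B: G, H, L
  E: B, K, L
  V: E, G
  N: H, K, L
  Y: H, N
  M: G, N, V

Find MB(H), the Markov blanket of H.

{B, G, K, L, N, Y}

A node's Markov blanket = Pa ∪ Ch ∪ (parents of Ch other than the node itself).
Children of H: B, N, Y.
Parents of H: G.
Other parents of H's children:
  B: G, L
  N: K, L
  Y: N
MB(H) = {B, G, K, L, N, Y}.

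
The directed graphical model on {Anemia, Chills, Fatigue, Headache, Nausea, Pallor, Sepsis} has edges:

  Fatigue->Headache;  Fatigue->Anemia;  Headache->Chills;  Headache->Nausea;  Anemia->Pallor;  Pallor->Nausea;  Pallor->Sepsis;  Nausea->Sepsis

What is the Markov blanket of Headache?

By definition, MB(Headache) is built from Headache's parents, Headache's children, and the co-parents of Headache.
Headache has children Chills, Nausea.
Headache's parents: Fatigue.
For each child, the remaining parents (spouses of Headache):
  Chills has no other parent.
  parents(Nausea) \ {Headache} = {Pallor}.
Union: {Fatigue} ∪ {Chills, Nausea} ∪ {Pallor} = {Chills, Fatigue, Nausea, Pallor}.

{Chills, Fatigue, Nausea, Pallor}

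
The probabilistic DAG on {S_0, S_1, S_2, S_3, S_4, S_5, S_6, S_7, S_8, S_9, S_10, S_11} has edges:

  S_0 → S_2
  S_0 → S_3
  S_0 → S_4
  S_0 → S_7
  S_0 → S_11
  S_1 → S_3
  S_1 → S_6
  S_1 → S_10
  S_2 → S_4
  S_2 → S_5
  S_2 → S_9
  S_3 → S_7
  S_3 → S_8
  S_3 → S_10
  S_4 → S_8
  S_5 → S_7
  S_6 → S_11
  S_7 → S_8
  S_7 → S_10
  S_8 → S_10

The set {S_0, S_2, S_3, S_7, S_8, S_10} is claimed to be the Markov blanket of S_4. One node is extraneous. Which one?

S_10

Pa(S_4) = {S_0, S_2}.
S_4 has child S_8.
Co-parents of S_4 (other parents of its children):
  parents(S_8) \ {S_4} = {S_3, S_7}.
MB(S_4) = {S_0, S_2, S_3, S_7, S_8}.
S_10 is neither a parent, child, nor co-parent of S_4, so it does not belong.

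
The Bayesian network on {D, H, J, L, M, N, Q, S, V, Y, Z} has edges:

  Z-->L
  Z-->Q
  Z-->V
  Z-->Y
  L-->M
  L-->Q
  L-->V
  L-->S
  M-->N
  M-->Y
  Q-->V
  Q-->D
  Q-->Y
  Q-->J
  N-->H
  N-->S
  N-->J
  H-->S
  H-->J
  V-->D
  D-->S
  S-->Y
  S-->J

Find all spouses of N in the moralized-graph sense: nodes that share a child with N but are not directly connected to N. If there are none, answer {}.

Children of N: H, J, S.
  H: no additional parents.
  S also has parents D, H, L.
  J's other parents are H, Q, S.
Excluding nodes already adjacent to N (H, J, M, S), the co-parent-only contribution is {D, L, Q}.

{D, L, Q}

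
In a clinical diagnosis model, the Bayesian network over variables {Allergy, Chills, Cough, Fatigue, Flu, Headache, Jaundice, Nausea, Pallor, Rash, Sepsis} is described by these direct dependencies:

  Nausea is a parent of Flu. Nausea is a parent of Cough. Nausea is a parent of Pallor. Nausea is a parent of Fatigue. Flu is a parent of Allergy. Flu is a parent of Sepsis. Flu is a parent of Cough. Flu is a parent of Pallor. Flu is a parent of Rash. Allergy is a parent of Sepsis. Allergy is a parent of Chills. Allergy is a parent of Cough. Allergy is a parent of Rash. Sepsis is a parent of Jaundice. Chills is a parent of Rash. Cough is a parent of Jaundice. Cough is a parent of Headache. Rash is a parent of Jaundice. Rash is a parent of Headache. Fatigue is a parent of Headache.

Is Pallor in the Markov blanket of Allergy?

Recall MB(v) = parents ∪ children ∪ spouses, where spouses are the other parents of v's children.
Parents of Allergy: Flu.
Ch(Allergy) = {Chills, Cough, Rash, Sepsis}.
Parents of each child, excluding Allergy:
  Sepsis: Flu
  Chills: —
  Cough: Flu, Nausea
  Rash: Chills, Flu
MB(Allergy) = {Chills, Cough, Flu, Nausea, Rash, Sepsis}; Pallor is not in this set.

No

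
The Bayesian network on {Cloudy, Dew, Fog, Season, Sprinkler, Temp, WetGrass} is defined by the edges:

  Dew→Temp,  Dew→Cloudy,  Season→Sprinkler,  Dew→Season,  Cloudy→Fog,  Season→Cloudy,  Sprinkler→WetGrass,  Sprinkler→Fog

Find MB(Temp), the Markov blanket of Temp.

{Dew}

The Markov blanket of a node is its parents, its children, and the other parents of its children.
Temp's parents: Dew.
Ch(Temp) = {}.
Temp has no children, so there are no co-parents.
MB(Temp) = {Dew}.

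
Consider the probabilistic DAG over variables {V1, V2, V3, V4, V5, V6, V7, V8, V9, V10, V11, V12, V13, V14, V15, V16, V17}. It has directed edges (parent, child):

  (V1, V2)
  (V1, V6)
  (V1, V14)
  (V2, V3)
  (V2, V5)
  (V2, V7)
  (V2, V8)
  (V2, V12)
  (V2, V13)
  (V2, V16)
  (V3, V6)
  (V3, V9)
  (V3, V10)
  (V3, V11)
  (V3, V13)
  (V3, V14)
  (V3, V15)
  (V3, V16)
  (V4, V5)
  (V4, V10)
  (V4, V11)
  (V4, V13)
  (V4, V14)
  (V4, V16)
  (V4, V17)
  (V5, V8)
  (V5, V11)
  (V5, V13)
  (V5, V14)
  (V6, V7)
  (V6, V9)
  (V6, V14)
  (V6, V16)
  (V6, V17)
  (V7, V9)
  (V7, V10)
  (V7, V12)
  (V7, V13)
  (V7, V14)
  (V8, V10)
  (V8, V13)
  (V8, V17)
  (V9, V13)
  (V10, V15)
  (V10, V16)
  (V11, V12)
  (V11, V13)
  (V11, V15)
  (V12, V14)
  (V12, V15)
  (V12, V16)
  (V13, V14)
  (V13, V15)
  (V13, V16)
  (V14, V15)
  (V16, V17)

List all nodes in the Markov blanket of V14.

{V1, V3, V4, V5, V6, V7, V10, V11, V12, V13, V15}

V14 has parents V1, V3, V4, V5, V6, V7, V12, V13.
Ch(V14) = {V15}.
For each child, the remaining parents (spouses of V14):
  V15's other parents are V3, V10, V11, V12, V13.
Union: {V1, V3, V4, V5, V6, V7, V12, V13} ∪ {V15} ∪ {V3, V10, V11, V12, V13} = {V1, V3, V4, V5, V6, V7, V10, V11, V12, V13, V15}.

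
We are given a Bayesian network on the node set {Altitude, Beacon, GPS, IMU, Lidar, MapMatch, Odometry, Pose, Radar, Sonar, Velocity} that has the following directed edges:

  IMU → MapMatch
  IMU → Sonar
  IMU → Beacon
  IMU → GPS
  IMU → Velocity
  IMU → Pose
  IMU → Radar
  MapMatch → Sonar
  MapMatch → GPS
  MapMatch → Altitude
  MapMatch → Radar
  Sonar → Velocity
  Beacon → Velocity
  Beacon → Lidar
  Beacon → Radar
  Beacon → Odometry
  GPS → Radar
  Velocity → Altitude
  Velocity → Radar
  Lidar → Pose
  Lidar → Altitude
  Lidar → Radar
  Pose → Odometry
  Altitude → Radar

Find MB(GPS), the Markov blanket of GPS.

A node's Markov blanket = Pa ∪ Ch ∪ (parents of Ch other than the node itself).
GPS's parents: IMU, MapMatch.
Ch(GPS) = {Radar}.
Co-parents of GPS (other parents of its children):
  Radar also has parents Altitude, Beacon, IMU, Lidar, MapMatch, Velocity.
MB(GPS) = {Altitude, Beacon, IMU, Lidar, MapMatch, Radar, Velocity}.

{Altitude, Beacon, IMU, Lidar, MapMatch, Radar, Velocity}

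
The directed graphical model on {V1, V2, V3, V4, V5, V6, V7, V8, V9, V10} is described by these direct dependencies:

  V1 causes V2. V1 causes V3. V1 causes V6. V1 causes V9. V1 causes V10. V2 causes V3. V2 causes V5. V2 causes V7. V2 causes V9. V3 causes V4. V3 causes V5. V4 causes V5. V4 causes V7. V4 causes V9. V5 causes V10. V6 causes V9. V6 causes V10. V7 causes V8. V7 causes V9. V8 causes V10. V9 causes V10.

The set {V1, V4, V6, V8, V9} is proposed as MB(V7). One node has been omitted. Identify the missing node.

Pa(V7) = {V2, V4}.
Ch(V7) = {V8, V9}.
For each child, the remaining parents (spouses of V7):
  V8: no additional parents.
  V9 also has parents V1, V2, V4, V6.
MB(V7) = {V1, V2, V4, V6, V8, V9}.
Comparing with the claimed set, V2 is missing.

V2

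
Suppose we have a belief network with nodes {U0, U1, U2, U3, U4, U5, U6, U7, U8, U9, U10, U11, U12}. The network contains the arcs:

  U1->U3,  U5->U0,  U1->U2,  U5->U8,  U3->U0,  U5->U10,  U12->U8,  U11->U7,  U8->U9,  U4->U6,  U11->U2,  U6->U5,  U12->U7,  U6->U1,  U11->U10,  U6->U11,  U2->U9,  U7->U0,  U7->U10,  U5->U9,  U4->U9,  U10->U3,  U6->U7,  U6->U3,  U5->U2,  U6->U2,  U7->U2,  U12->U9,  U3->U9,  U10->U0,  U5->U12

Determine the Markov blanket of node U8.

{U2, U3, U4, U5, U9, U12}

By definition, MB(U8) is built from U8's parents, U8's children, and the co-parents of U8.
Ch(U8) = {U9}.
U8's parents: U5, U12.
Other parents of U8's children:
  U9 also has parents U2, U3, U4, U5, U12.
Union: {U5, U12} ∪ {U9} ∪ {U2, U3, U4, U5, U12} = {U2, U3, U4, U5, U9, U12}.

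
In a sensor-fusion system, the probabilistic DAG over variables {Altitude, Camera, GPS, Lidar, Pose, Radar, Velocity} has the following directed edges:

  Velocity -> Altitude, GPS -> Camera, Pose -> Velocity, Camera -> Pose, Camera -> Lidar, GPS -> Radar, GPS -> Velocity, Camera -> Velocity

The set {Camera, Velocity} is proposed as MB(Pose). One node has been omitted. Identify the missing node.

Recall MB(v) = parents ∪ children ∪ spouses, where spouses are the other parents of v's children.
Pa(Pose) = {Camera}.
Pose's children: Velocity.
Parents of each child, excluding Pose:
  Velocity also has parents Camera, GPS.
MB(Pose) = {Camera, GPS, Velocity}.
Comparing with the claimed set, GPS is missing.

GPS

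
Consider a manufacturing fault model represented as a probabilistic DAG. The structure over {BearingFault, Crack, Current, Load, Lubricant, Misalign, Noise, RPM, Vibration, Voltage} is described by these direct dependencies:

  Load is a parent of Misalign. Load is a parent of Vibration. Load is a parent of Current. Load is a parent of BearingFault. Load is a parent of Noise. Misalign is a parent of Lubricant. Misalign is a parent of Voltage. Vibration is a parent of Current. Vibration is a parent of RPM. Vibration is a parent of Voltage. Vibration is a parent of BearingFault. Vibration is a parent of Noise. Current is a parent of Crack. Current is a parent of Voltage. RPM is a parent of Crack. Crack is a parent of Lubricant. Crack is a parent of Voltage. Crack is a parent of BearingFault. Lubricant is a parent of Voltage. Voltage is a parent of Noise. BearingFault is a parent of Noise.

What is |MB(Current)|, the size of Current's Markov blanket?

Current has children Crack, Voltage.
Current has parents Load, Vibration.
For each child, the remaining parents (spouses of Current):
  Crack's other parent is RPM.
  Voltage's other parents are Crack, Lubricant, Misalign, Vibration.
MB(Current) = {Crack, Load, Lubricant, Misalign, RPM, Vibration, Voltage}, which has 7 nodes.

7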